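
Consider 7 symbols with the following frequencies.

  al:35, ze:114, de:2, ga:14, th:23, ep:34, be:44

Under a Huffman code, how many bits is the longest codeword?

Merge the two lowest-weight nodes at each step:
merge de(2) and ga(14): 16
merge 16 and th(23): 39
merge ep(34) and al(35): 69
merge 39 and be(44): 83
merge 69 and 83: 152
merge ze(114) and 152: 266
The first pair merged (de, ga) ends up deepest, at depth 5.

5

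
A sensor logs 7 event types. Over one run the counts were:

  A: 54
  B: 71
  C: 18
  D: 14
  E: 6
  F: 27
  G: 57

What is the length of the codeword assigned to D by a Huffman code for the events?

5

Repeatedly merge the two smallest:
merge E(6) and D(14): 20
merge C(18) and 20: 38
merge F(27) and 38: 65
merge A(54) and G(57): 111
merge 65 and B(71): 136
merge 111 and 136: 247
D sits 5 levels below the root, so its codeword is 5 bits.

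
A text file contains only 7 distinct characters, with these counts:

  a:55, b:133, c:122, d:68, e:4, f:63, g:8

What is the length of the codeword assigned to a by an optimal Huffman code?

4

Build the tree from the bottom:
merge e(4) and g(8): 12
merge 12 and a(55): 67
merge f(63) and 67: 130
merge d(68) and c(122): 190
merge 130 and b(133): 263
merge 190 and 263: 453
a's leaf is at depth 4, giving a 4-bit codeword.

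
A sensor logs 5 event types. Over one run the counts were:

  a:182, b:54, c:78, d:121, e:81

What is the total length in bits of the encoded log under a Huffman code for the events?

1164

Greedily combine the two least-frequent nodes:
b(54) + c(78) → 132
e(81) + d(121) → 202
132 + a(182) → 314
202 + 314 → 516
The encoded length is the sum of every internal node's weight: 132 + 202 + 314 + 516 = 1164 bits.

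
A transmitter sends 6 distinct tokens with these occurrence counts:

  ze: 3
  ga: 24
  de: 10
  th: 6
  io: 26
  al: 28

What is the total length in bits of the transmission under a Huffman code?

Merge the two smallest weights repeatedly:
combine ze(3), th(6) → 9
combine 9, de(10) → 19
combine 19, ga(24) → 43
combine io(26), al(28) → 54
combine 43, 54 → 97
The encoded length is the sum of every internal node's weight: 9 + 19 + 43 + 54 + 97 = 222 bits.

222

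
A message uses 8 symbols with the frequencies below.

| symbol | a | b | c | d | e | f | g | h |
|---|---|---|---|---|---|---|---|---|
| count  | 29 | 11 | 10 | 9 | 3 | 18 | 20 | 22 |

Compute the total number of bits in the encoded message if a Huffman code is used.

Build the Huffman tree bottom-up:
merge e(3) and d(9): 12
merge c(10) and b(11): 21
merge 12 and f(18): 30
merge g(20) and 21: 41
merge h(22) and a(29): 51
merge 30 and 41: 71
merge 51 and 71: 122
Each symbol's bit-cost is frequency × depth; summing gives 348 bits (equivalently 12 + 21 + 30 + 41 + 51 + 71 + 122).

348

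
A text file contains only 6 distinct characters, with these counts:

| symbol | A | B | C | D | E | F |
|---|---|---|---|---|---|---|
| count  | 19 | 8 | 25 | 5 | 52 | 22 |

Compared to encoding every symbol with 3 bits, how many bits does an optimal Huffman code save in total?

91

Fixed-length: 3 bits × 131 symbols = 393 bits.
Huffman merges:
D(5) + B(8) → 13
13 + A(19) → 32
F(22) + C(25) → 47
32 + 47 → 79
E(52) + 79 → 131
Huffman total = 13 + 32 + 47 + 79 + 131 = 302 bits.
Saving = 393 − 302 = 91 bits.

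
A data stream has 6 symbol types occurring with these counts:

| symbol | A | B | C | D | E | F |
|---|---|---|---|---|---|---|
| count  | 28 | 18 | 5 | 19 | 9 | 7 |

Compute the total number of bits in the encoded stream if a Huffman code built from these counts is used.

Merge the two smallest weights repeatedly:
combine C(5), F(7) → 12
combine E(9), 12 → 21
combine B(18), D(19) → 37
combine 21, A(28) → 49
combine 37, 49 → 86
Total encoded bits = sum of merged weights = 12 + 21 + 37 + 49 + 86 = 205.

205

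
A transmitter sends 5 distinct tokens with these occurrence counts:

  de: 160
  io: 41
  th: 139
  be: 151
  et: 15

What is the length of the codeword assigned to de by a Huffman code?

Repeatedly merge the two smallest:
combine et(15), io(41) → 56
combine 56, th(139) → 195
combine be(151), de(160) → 311
combine 195, 311 → 506
de sits 2 levels below the root, so its codeword is 2 bits.

2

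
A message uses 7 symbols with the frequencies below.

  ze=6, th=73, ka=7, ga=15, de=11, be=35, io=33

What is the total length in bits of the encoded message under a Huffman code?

Merge the two smallest weights repeatedly:
combine ze(6), ka(7) → 13
combine de(11), 13 → 24
combine ga(15), 24 → 39
combine io(33), be(35) → 68
combine 39, 68 → 107
combine th(73), 107 → 180
Each symbol's bit-cost is frequency × depth; summing gives 431 bits (equivalently 13 + 24 + 39 + 68 + 107 + 180).

431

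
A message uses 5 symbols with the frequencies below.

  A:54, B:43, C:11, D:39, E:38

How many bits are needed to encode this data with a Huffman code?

Build the Huffman tree bottom-up:
C(11) + E(38) → 49
D(39) + B(43) → 82
49 + A(54) → 103
82 + 103 → 185
Each symbol's bit-cost is frequency × depth; summing gives 419 bits (equivalently 49 + 82 + 103 + 185).

419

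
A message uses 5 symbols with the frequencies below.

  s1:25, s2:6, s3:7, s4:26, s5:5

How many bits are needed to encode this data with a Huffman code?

141

Greedily combine the two least-frequent nodes:
combine s5(5), s2(6) → 11
combine s3(7), 11 → 18
combine 18, s1(25) → 43
combine s4(26), 43 → 69
The encoded length is the sum of every internal node's weight: 11 + 18 + 43 + 69 = 141 bits.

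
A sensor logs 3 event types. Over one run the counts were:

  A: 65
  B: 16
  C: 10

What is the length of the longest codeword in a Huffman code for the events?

2

Merge the two lowest-weight nodes at each step:
C(10) + B(16) → 26
26 + A(65) → 91
The first pair merged (C, B) ends up deepest, at depth 2.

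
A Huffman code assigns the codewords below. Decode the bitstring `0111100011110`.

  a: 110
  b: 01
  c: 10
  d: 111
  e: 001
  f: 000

Read left to right; each codeword is recognised as soon as it completes (prefix code):
  01→b | 111→d | 000→f | 111→d | 10→c
Decoded message: bdfdc

bdfdc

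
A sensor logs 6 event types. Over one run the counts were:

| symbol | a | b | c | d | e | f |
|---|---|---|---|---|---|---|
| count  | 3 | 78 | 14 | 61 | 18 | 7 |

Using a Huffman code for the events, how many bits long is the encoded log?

Build the Huffman tree bottom-up:
a(3) + f(7) → 10
10 + c(14) → 24
e(18) + 24 → 42
42 + d(61) → 103
b(78) + 103 → 181
Each symbol's bit-cost is frequency × depth; summing gives 360 bits (equivalently 10 + 24 + 42 + 103 + 181).

360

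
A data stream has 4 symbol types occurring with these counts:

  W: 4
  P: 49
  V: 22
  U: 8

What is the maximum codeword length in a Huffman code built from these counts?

Merge the two lowest-weight nodes at each step:
W(4) + U(8) → 12
12 + V(22) → 34
34 + P(49) → 83
The first pair merged (W, U) ends up deepest, at depth 3.

3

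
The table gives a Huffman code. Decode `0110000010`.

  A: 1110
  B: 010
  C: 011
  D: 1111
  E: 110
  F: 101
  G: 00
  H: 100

Read left to right; each codeword is recognised as soon as it completes (prefix code):
  011→C | 00→G | 00→G | 010→B
Decoded message: CGGB

CGGB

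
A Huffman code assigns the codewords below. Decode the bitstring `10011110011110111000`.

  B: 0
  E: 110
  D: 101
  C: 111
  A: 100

Read left to right; each codeword is recognised as soon as it completes (prefix code):
  100→A | 111→C | 100→A | 111→C | 101→D | 110→E | 0→B | 0→B
Decoded message: ACACDEBB

ACACDEBB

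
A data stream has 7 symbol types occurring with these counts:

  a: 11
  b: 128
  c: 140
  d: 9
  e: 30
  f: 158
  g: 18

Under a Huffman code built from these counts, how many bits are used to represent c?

2

Huffman merges, smallest pair first:
d(9) + a(11) → 20
g(18) + 20 → 38
e(30) + 38 → 68
68 + b(128) → 196
c(140) + f(158) → 298
196 + 298 → 494
c sits 2 levels below the root, so its codeword is 2 bits.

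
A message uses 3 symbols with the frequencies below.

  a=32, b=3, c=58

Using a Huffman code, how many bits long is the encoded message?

Greedily combine the two least-frequent nodes:
combine b(3), a(32) → 35
combine 35, c(58) → 93
Total encoded bits = sum of merged weights = 35 + 93 = 128.

128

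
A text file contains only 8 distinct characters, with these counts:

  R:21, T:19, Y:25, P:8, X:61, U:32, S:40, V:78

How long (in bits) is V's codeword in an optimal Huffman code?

2

Huffman merges, smallest pair first:
merge P(8) and T(19): 27
merge R(21) and Y(25): 46
merge 27 and U(32): 59
merge S(40) and 46: 86
merge 59 and X(61): 120
merge V(78) and 86: 164
merge 120 and 164: 284
V sits 2 levels below the root, so its codeword is 2 bits.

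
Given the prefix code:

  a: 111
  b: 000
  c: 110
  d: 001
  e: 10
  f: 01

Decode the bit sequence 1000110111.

Read left to right; each codeword is recognised as soon as it completes (prefix code):
  10→e | 001→d | 10→e | 111→a
Decoded message: edea

edea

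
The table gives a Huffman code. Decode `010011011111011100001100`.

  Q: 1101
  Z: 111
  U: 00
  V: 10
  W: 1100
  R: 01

RUQZVZUUW

Read left to right; each codeword is recognised as soon as it completes (prefix code):
  01→R | 00→U | 1101→Q | 111→Z | 10→V | 111→Z | 00→U | 00→U | 1100→W
Decoded message: RUQZVZUUW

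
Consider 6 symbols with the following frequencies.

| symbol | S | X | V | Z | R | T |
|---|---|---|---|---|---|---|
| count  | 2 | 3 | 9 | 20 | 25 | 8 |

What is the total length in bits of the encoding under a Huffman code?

Greedily combine the two least-frequent nodes:
combine S(2), X(3) → 5
combine 5, T(8) → 13
combine V(9), 13 → 22
combine Z(20), 22 → 42
combine R(25), 42 → 67
Each symbol's bit-cost is frequency × depth; summing gives 149 bits (equivalently 5 + 13 + 22 + 42 + 67).

149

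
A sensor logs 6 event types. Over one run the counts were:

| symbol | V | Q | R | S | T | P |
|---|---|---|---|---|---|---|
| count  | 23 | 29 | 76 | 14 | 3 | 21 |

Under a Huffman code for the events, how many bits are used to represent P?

3

Build the tree from the bottom:
merge T(3) and S(14): 17
merge 17 and P(21): 38
merge V(23) and Q(29): 52
merge 38 and 52: 90
merge R(76) and 90: 166
P sits 3 levels below the root, so its codeword is 3 bits.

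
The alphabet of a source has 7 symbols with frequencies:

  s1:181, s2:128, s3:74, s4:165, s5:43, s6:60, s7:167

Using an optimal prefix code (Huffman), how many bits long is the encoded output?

Build the Huffman tree bottom-up:
s5(43) + s6(60) → 103
s3(74) + 103 → 177
s2(128) + s4(165) → 293
s7(167) + 177 → 344
s1(181) + 293 → 474
344 + 474 → 818
Each symbol's bit-cost is frequency × depth; summing gives 2209 bits (equivalently 103 + 177 + 293 + 344 + 474 + 818).

2209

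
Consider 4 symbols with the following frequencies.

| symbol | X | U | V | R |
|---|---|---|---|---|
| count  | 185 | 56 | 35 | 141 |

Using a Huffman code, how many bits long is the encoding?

740

Build the Huffman tree bottom-up:
V(35) + U(56) → 91
91 + R(141) → 232
X(185) + 232 → 417
Each symbol's bit-cost is frequency × depth; summing gives 740 bits (equivalently 91 + 232 + 417).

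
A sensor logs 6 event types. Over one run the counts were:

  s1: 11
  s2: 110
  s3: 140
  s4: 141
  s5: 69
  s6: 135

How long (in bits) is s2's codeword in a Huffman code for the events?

Huffman merges, smallest pair first:
combine s1(11), s5(69) → 80
combine 80, s2(110) → 190
combine s6(135), s3(140) → 275
combine s4(141), 190 → 331
combine 275, 331 → 606
The subtree containing s2 is merged 3 times, so code length = 3.

3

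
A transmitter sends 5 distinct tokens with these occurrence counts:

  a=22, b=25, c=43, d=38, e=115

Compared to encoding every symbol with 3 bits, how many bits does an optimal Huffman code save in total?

230

Fixed-length: 3 bits × 243 symbols = 729 bits.
Huffman merges:
merge a(22) and b(25): 47
merge d(38) and c(43): 81
merge 47 and 81: 128
merge e(115) and 128: 243
Huffman total = 47 + 81 + 128 + 243 = 499 bits.
Saving = 729 − 499 = 230 bits.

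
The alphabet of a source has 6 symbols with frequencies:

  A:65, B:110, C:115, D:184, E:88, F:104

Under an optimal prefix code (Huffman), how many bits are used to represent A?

Build the tree from the bottom:
combine A(65), E(88) → 153
combine F(104), B(110) → 214
combine C(115), 153 → 268
combine D(184), 214 → 398
combine 268, 398 → 666
A's leaf is at depth 3, giving a 3-bit codeword.

3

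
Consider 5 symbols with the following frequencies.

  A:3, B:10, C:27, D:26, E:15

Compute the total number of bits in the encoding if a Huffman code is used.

175

Greedily combine the two least-frequent nodes:
A(3) + B(10) → 13
13 + E(15) → 28
D(26) + C(27) → 53
28 + 53 → 81
The encoded length is the sum of every internal node's weight: 13 + 28 + 53 + 81 = 175 bits.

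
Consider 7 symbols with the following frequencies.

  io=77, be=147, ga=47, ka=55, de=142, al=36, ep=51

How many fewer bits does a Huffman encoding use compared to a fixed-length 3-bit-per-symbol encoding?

Fixed-length: 3 bits × 555 symbols = 1665 bits.
Huffman merges:
al(36) + ga(47) → 83
ep(51) + ka(55) → 106
io(77) + 83 → 160
106 + de(142) → 248
be(147) + 160 → 307
248 + 307 → 555
Huffman total = 83 + 106 + 160 + 248 + 307 + 555 = 1459 bits.
Saving = 1665 − 1459 = 206 bits.

206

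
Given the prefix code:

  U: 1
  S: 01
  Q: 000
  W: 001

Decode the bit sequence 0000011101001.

QWUUSW

Read left to right; each codeword is recognised as soon as it completes (prefix code):
  000→Q | 001→W | 1→U | 1→U | 01→S | 001→W
Decoded message: QWUUSW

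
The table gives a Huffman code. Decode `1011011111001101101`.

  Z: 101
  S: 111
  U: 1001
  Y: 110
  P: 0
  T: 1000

ZZSUZZ

Read left to right; each codeword is recognised as soon as it completes (prefix code):
  101→Z | 101→Z | 111→S | 1001→U | 101→Z | 101→Z
Decoded message: ZZSUZZ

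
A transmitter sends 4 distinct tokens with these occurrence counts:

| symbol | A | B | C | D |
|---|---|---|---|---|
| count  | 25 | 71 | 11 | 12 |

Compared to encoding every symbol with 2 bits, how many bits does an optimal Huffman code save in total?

48

Fixed-length: 2 bits × 119 symbols = 238 bits.
Huffman merges:
combine C(11), D(12) → 23
combine 23, A(25) → 48
combine 48, B(71) → 119
Huffman total = 23 + 48 + 119 = 190 bits.
Saving = 238 − 190 = 48 bits.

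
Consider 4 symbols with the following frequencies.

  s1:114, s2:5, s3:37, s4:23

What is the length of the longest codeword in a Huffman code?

Merge the two lowest-weight nodes at each step:
s2(5) + s4(23) → 28
28 + s3(37) → 65
65 + s1(114) → 179
The first pair merged (s2, s4) ends up deepest, at depth 3.

3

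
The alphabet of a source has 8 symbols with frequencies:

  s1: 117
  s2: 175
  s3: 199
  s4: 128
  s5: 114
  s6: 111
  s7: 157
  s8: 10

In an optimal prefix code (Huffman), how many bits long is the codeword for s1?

Huffman merges, smallest pair first:
s8(10) + s6(111) → 121
s5(114) + s1(117) → 231
121 + s4(128) → 249
s7(157) + s2(175) → 332
s3(199) + 231 → 430
249 + 332 → 581
430 + 581 → 1011
s1's leaf is at depth 3, giving a 3-bit codeword.

3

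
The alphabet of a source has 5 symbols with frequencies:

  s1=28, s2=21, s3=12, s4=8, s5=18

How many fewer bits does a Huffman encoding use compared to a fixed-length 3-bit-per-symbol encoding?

Fixed-length: 3 bits × 87 symbols = 261 bits.
Huffman merges:
merge s4(8) and s3(12): 20
merge s5(18) and 20: 38
merge s2(21) and s1(28): 49
merge 38 and 49: 87
Huffman total = 20 + 38 + 49 + 87 = 194 bits.
Saving = 261 − 194 = 67 bits.

67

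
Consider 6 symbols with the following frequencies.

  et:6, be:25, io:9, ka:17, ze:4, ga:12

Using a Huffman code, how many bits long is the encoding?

Merge the two smallest weights repeatedly:
ze(4) + et(6) → 10
io(9) + 10 → 19
ga(12) + ka(17) → 29
19 + be(25) → 44
29 + 44 → 73
Total encoded bits = sum of merged weights = 10 + 19 + 29 + 44 + 73 = 175.

175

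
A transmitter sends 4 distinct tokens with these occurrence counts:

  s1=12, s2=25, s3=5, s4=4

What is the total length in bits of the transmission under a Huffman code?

76

Greedily combine the two least-frequent nodes:
s4(4) + s3(5) → 9
9 + s1(12) → 21
21 + s2(25) → 46
Each symbol's bit-cost is frequency × depth; summing gives 76 bits (equivalently 9 + 21 + 46).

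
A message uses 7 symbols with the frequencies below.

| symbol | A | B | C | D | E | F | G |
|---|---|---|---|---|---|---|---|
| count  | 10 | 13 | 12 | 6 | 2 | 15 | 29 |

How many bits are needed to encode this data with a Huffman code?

225

Merge the two smallest weights repeatedly:
combine E(2), D(6) → 8
combine 8, A(10) → 18
combine C(12), B(13) → 25
combine F(15), 18 → 33
combine 25, G(29) → 54
combine 33, 54 → 87
Each symbol's bit-cost is frequency × depth; summing gives 225 bits (equivalently 8 + 18 + 25 + 33 + 54 + 87).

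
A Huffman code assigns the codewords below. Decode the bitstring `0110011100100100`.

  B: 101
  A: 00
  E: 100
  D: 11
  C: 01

CEDEEE

Read left to right; each codeword is recognised as soon as it completes (prefix code):
  01→C | 100→E | 11→D | 100→E | 100→E | 100→E
Decoded message: CEDEEE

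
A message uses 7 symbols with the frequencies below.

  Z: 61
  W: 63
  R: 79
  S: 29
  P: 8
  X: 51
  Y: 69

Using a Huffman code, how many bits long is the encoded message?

969

Build the Huffman tree bottom-up:
combine P(8), S(29) → 37
combine 37, X(51) → 88
combine Z(61), W(63) → 124
combine Y(69), R(79) → 148
combine 88, 124 → 212
combine 148, 212 → 360
The encoded length is the sum of every internal node's weight: 37 + 88 + 124 + 148 + 212 + 360 = 969 bits.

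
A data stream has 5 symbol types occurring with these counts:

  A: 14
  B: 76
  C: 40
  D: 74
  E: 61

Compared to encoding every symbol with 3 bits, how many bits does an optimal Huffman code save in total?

211

Fixed-length: 3 bits × 265 symbols = 795 bits.
Huffman merges:
merge A(14) and C(40): 54
merge 54 and E(61): 115
merge D(74) and B(76): 150
merge 115 and 150: 265
Huffman total = 54 + 115 + 150 + 265 = 584 bits.
Saving = 795 − 584 = 211 bits.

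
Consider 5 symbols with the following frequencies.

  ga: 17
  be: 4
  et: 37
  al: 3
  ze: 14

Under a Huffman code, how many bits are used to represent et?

1

Build the tree from the bottom:
combine al(3), be(4) → 7
combine 7, ze(14) → 21
combine ga(17), 21 → 38
combine et(37), 38 → 75
et sits one level below the root: a 1-bit codeword.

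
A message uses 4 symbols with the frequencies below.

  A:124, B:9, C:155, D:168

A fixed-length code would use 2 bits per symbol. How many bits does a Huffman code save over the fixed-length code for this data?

Fixed-length: 2 bits × 456 symbols = 912 bits.
Huffman merges:
merge B(9) and A(124): 133
merge 133 and C(155): 288
merge D(168) and 288: 456
Huffman total = 133 + 288 + 456 = 877 bits.
Saving = 912 − 877 = 35 bits.

35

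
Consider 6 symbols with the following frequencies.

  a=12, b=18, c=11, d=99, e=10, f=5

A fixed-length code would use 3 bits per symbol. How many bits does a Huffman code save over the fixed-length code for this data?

Fixed-length: 3 bits × 155 symbols = 465 bits.
Huffman merges:
combine f(5), e(10) → 15
combine c(11), a(12) → 23
combine 15, b(18) → 33
combine 23, 33 → 56
combine 56, d(99) → 155
Huffman total = 15 + 23 + 33 + 56 + 155 = 282 bits.
Saving = 465 − 282 = 183 bits.

183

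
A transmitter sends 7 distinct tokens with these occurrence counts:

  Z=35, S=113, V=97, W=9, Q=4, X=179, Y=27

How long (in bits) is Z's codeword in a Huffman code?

4

Repeatedly merge the two smallest:
merge Q(4) and W(9): 13
merge 13 and Y(27): 40
merge Z(35) and 40: 75
merge 75 and V(97): 172
merge S(113) and 172: 285
merge X(179) and 285: 464
Z sits 4 levels below the root, so its codeword is 4 bits.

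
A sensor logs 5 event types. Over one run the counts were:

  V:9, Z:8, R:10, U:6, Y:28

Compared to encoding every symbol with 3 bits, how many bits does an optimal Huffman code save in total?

Fixed-length: 3 bits × 61 symbols = 183 bits.
Huffman merges:
combine U(6), Z(8) → 14
combine V(9), R(10) → 19
combine 14, 19 → 33
combine Y(28), 33 → 61
Huffman total = 14 + 19 + 33 + 61 = 127 bits.
Saving = 183 − 127 = 56 bits.

56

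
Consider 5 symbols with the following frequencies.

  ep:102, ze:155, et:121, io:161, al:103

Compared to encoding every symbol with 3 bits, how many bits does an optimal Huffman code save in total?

437

Fixed-length: 3 bits × 642 symbols = 1926 bits.
Huffman merges:
ep(102) + al(103) → 205
et(121) + ze(155) → 276
io(161) + 205 → 366
276 + 366 → 642
Huffman total = 205 + 276 + 366 + 642 = 1489 bits.
Saving = 1926 − 1489 = 437 bits.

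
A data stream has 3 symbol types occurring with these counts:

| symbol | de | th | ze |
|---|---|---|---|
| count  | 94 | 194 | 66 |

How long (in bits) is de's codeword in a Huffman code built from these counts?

2

Build the tree from the bottom:
merge ze(66) and de(94): 160
merge 160 and th(194): 354
de sits 2 levels below the root, so its codeword is 2 bits.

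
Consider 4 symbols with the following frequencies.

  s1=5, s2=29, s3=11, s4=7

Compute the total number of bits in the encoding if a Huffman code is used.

Build the Huffman tree bottom-up:
merge s1(5) and s4(7): 12
merge s3(11) and 12: 23
merge 23 and s2(29): 52
Total encoded bits = sum of merged weights = 12 + 23 + 52 = 87.

87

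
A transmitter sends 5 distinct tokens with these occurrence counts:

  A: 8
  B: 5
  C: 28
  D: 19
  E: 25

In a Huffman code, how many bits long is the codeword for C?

Huffman merges, smallest pair first:
merge B(5) and A(8): 13
merge 13 and D(19): 32
merge E(25) and C(28): 53
merge 32 and 53: 85
The subtree containing C is merged 2 times, so code length = 2.

2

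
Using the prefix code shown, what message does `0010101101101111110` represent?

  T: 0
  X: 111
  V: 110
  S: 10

Read left to right; each codeword is recognised as soon as it completes (prefix code):
  0→T | 0→T | 10→S | 10→S | 110→V | 110→V | 111→X | 111→X | 0→T
Decoded message: TTSSVVXXT

TTSSVVXXT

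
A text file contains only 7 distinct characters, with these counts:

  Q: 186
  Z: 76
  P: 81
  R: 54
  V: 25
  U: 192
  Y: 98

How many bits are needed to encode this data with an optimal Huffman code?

1837

Merge the two smallest weights repeatedly:
V(25) + R(54) → 79
Z(76) + 79 → 155
P(81) + Y(98) → 179
155 + 179 → 334
Q(186) + U(192) → 378
334 + 378 → 712
Each symbol's bit-cost is frequency × depth; summing gives 1837 bits (equivalently 79 + 155 + 179 + 334 + 378 + 712).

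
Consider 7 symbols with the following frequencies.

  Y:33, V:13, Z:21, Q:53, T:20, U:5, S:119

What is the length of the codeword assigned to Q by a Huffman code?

3

Repeatedly merge the two smallest:
U(5) + V(13) → 18
18 + T(20) → 38
Z(21) + Y(33) → 54
38 + Q(53) → 91
54 + 91 → 145
S(119) + 145 → 264
The subtree containing Q is merged 3 times, so code length = 3.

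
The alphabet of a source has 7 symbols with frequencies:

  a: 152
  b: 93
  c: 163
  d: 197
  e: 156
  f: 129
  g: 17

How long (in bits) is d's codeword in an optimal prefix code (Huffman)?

2

Huffman merges, smallest pair first:
merge g(17) and b(93): 110
merge 110 and f(129): 239
merge a(152) and e(156): 308
merge c(163) and d(197): 360
merge 239 and 308: 547
merge 360 and 547: 907
d sits 2 levels below the root, so its codeword is 2 bits.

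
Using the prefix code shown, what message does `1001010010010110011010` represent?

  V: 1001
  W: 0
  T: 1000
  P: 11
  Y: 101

Read left to right; each codeword is recognised as soon as it completes (prefix code):
  1001→V | 0→W | 1001→V | 0→W | 0→W | 101→Y | 1001→V | 101→Y | 0→W
Decoded message: VWVWWYVYW

VWVWWYVYW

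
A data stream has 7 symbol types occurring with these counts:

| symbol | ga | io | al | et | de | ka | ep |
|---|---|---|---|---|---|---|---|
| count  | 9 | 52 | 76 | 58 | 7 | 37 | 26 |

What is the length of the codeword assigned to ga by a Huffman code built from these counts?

5

Repeatedly merge the two smallest:
merge de(7) and ga(9): 16
merge 16 and ep(26): 42
merge ka(37) and 42: 79
merge io(52) and et(58): 110
merge al(76) and 79: 155
merge 110 and 155: 265
The subtree containing ga is merged 5 times, so code length = 5.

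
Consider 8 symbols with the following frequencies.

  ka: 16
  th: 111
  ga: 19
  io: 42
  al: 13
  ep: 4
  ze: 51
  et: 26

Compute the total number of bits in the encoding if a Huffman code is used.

719

Merge the two smallest weights repeatedly:
combine ep(4), al(13) → 17
combine ka(16), 17 → 33
combine ga(19), et(26) → 45
combine 33, io(42) → 75
combine 45, ze(51) → 96
combine 75, 96 → 171
combine th(111), 171 → 282
Each symbol's bit-cost is frequency × depth; summing gives 719 bits (equivalently 17 + 33 + 45 + 75 + 96 + 171 + 282).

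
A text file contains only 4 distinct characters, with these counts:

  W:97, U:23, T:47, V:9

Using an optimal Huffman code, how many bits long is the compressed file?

Merge the two smallest weights repeatedly:
merge V(9) and U(23): 32
merge 32 and T(47): 79
merge 79 and W(97): 176
The encoded length is the sum of every internal node's weight: 32 + 79 + 176 = 287 bits.

287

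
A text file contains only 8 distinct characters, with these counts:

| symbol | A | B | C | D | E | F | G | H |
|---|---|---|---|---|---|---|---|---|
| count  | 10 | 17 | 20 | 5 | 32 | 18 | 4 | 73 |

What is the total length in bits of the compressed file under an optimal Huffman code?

Greedily combine the two least-frequent nodes:
G(4) + D(5) → 9
9 + A(10) → 19
B(17) + F(18) → 35
19 + C(20) → 39
E(32) + 35 → 67
39 + 67 → 106
H(73) + 106 → 179
Total encoded bits = sum of merged weights = 9 + 19 + 35 + 39 + 67 + 106 + 179 = 454.

454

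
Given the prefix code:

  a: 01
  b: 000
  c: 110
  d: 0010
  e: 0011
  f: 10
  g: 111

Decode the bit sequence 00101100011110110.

Read left to right; each codeword is recognised as soon as it completes (prefix code):
  0010→d | 110→c | 0011→e | 110→c | 110→c
Decoded message: dcecc

dcecc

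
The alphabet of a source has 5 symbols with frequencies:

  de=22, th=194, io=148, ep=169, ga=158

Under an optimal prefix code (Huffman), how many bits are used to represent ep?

2

Repeatedly merge the two smallest:
merge de(22) and io(148): 170
merge ga(158) and ep(169): 327
merge 170 and th(194): 364
merge 327 and 364: 691
ep sits 2 levels below the root, so its codeword is 2 bits.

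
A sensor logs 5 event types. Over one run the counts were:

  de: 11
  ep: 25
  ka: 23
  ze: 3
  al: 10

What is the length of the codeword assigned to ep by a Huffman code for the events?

1

Huffman merges, smallest pair first:
merge ze(3) and al(10): 13
merge de(11) and 13: 24
merge ka(23) and 24: 47
merge ep(25) and 47: 72
ep is merged only at the final step, so code length = 1.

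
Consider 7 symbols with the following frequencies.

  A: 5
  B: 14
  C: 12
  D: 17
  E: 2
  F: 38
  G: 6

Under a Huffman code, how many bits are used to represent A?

5

Build the tree from the bottom:
E(2) + A(5) → 7
G(6) + 7 → 13
C(12) + 13 → 25
B(14) + D(17) → 31
25 + 31 → 56
F(38) + 56 → 94
The subtree containing A is merged 5 times, so code length = 5.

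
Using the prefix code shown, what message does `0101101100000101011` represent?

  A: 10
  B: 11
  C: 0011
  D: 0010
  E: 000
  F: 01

Read left to right; each codeword is recognised as soon as it completes (prefix code):
  01→F | 01→F | 10→A | 11→B | 000→E | 0010→D | 10→A | 11→B
Decoded message: FFABEDAB

FFABEDAB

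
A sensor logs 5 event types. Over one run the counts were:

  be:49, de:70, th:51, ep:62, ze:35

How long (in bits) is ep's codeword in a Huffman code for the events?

2

Huffman merges, smallest pair first:
merge ze(35) and be(49): 84
merge th(51) and ep(62): 113
merge de(70) and 84: 154
merge 113 and 154: 267
ep's leaf is at depth 2, giving a 2-bit codeword.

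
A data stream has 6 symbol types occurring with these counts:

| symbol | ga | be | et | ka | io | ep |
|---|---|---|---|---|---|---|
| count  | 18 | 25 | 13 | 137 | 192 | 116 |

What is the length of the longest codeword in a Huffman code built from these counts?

Merge the two lowest-weight nodes at each step:
et(13) + ga(18) → 31
be(25) + 31 → 56
56 + ep(116) → 172
ka(137) + 172 → 309
io(192) + 309 → 501
Maximum depth reached is 5.

5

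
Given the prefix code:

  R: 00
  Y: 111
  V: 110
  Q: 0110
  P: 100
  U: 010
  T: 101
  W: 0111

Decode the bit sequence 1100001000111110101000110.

VRURYVTRQ

Read left to right; each codeword is recognised as soon as it completes (prefix code):
  110→V | 00→R | 010→U | 00→R | 111→Y | 110→V | 101→T | 00→R | 0110→Q
Decoded message: VRURYVTRQ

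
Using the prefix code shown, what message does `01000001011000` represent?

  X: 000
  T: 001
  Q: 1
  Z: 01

Read left to right; each codeword is recognised as soon as it completes (prefix code):
  01→Z | 000→X | 001→T | 01→Z | 1→Q | 000→X
Decoded message: ZXTZQX

ZXTZQX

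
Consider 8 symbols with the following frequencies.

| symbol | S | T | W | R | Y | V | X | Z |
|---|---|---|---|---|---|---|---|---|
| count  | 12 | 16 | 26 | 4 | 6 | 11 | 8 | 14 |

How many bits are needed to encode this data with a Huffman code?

275

Greedily combine the two least-frequent nodes:
merge R(4) and Y(6): 10
merge X(8) and 10: 18
merge V(11) and S(12): 23
merge Z(14) and T(16): 30
merge 18 and 23: 41
merge W(26) and 30: 56
merge 41 and 56: 97
The encoded length is the sum of every internal node's weight: 10 + 18 + 23 + 30 + 41 + 56 + 97 = 275 bits.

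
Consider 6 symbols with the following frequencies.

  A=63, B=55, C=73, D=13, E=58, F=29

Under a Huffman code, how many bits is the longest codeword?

Merge the two lowest-weight nodes at each step:
D(13) + F(29) → 42
42 + B(55) → 97
E(58) + A(63) → 121
C(73) + 97 → 170
121 + 170 → 291
The first pair merged (D, F) ends up deepest, at depth 4.

4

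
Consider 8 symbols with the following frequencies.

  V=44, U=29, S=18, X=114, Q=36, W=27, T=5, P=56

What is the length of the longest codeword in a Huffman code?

5

Merge the two lowest-weight nodes at each step:
T(5) + S(18) → 23
23 + W(27) → 50
U(29) + Q(36) → 65
V(44) + 50 → 94
P(56) + 65 → 121
94 + X(114) → 208
121 + 208 → 329
The first pair merged (T, S) ends up deepest, at depth 5.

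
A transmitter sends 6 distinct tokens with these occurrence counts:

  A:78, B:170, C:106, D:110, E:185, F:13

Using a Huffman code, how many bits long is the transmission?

1612

Greedily combine the two least-frequent nodes:
F(13) + A(78) → 91
91 + C(106) → 197
D(110) + B(170) → 280
E(185) + 197 → 382
280 + 382 → 662
The encoded length is the sum of every internal node's weight: 91 + 197 + 280 + 382 + 662 = 1612 bits.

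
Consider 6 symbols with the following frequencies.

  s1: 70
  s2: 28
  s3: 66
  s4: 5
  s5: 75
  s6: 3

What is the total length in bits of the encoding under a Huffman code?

Merge the two smallest weights repeatedly:
combine s6(3), s4(5) → 8
combine 8, s2(28) → 36
combine 36, s3(66) → 102
combine s1(70), s5(75) → 145
combine 102, 145 → 247
The encoded length is the sum of every internal node's weight: 8 + 36 + 102 + 145 + 247 = 538 bits.

538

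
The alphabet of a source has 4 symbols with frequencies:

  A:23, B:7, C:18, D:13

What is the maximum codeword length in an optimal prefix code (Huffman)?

Merge the two lowest-weight nodes at each step:
combine B(7), D(13) → 20
combine C(18), 20 → 38
combine A(23), 38 → 61
The rarest symbols sit at the bottom; the longest codeword is 3 bits.

3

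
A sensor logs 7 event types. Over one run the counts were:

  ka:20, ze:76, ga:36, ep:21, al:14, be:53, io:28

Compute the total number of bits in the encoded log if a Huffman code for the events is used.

649

Build the Huffman tree bottom-up:
al(14) + ka(20) → 34
ep(21) + io(28) → 49
34 + ga(36) → 70
49 + be(53) → 102
70 + ze(76) → 146
102 + 146 → 248
Total encoded bits = sum of merged weights = 34 + 49 + 70 + 102 + 146 + 248 = 649.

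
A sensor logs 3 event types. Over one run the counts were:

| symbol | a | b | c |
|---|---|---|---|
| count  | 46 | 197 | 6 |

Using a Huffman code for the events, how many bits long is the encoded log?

301

Greedily combine the two least-frequent nodes:
c(6) + a(46) → 52
52 + b(197) → 249
Each symbol's bit-cost is frequency × depth; summing gives 301 bits (equivalently 52 + 249).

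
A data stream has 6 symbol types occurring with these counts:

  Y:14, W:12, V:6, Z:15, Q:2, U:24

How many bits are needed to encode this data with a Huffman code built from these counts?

174

Merge the two smallest weights repeatedly:
combine Q(2), V(6) → 8
combine 8, W(12) → 20
combine Y(14), Z(15) → 29
combine 20, U(24) → 44
combine 29, 44 → 73
Each symbol's bit-cost is frequency × depth; summing gives 174 bits (equivalently 8 + 20 + 29 + 44 + 73).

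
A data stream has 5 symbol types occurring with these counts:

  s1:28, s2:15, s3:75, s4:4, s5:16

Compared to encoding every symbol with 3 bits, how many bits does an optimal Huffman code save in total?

159

Fixed-length: 3 bits × 138 symbols = 414 bits.
Huffman merges:
merge s4(4) and s2(15): 19
merge s5(16) and 19: 35
merge s1(28) and 35: 63
merge 63 and s3(75): 138
Huffman total = 19 + 35 + 63 + 138 = 255 bits.
Saving = 414 − 255 = 159 bits.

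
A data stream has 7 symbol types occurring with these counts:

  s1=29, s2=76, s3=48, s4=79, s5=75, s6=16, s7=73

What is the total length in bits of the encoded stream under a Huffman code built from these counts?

Merge the two smallest weights repeatedly:
combine s6(16), s1(29) → 45
combine 45, s3(48) → 93
combine s7(73), s5(75) → 148
combine s2(76), s4(79) → 155
combine 93, 148 → 241
combine 155, 241 → 396
Total encoded bits = sum of merged weights = 45 + 93 + 148 + 155 + 241 + 396 = 1078.

1078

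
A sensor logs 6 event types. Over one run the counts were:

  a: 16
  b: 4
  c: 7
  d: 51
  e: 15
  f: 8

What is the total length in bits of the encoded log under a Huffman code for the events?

212

Greedily combine the two least-frequent nodes:
merge b(4) and c(7): 11
merge f(8) and 11: 19
merge e(15) and a(16): 31
merge 19 and 31: 50
merge 50 and d(51): 101
The encoded length is the sum of every internal node's weight: 11 + 19 + 31 + 50 + 101 = 212 bits.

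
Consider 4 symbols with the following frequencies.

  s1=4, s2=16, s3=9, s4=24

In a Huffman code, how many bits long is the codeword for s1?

Huffman merges, smallest pair first:
s1(4) + s3(9) → 13
13 + s2(16) → 29
s4(24) + 29 → 53
The subtree containing s1 is merged 3 times, so code length = 3.

3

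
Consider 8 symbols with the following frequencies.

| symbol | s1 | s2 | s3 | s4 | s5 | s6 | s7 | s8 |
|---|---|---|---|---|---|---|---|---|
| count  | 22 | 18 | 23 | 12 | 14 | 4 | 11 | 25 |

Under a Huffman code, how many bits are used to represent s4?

3

Build the tree from the bottom:
merge s6(4) and s7(11): 15
merge s4(12) and s5(14): 26
merge 15 and s2(18): 33
merge s1(22) and s3(23): 45
merge s8(25) and 26: 51
merge 33 and 45: 78
merge 51 and 78: 129
s4 sits 3 levels below the root, so its codeword is 3 bits.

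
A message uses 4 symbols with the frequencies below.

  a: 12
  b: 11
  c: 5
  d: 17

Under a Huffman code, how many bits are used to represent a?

2

Repeatedly merge the two smallest:
c(5) + b(11) → 16
a(12) + 16 → 28
d(17) + 28 → 45
a's leaf is at depth 2, giving a 2-bit codeword.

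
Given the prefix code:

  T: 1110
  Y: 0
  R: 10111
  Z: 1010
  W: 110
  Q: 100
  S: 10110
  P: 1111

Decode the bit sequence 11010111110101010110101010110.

Read left to right; each codeword is recognised as soon as it completes (prefix code):
  110→W | 10111→R | 110→W | 1010→Z | 10110→S | 1010→Z | 10110→S
Decoded message: WRWZSZS

WRWZSZS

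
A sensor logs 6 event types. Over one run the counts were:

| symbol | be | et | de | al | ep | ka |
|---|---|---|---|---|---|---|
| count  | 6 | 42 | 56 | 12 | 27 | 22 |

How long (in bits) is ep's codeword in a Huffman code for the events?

Repeatedly merge the two smallest:
merge be(6) and al(12): 18
merge 18 and ka(22): 40
merge ep(27) and 40: 67
merge et(42) and de(56): 98
merge 67 and 98: 165
ep's leaf is at depth 2, giving a 2-bit codeword.

2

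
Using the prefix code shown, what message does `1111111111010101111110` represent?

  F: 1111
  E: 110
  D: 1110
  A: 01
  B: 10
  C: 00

FFEBBFE

Read left to right; each codeword is recognised as soon as it completes (prefix code):
  1111→F | 1111→F | 110→E | 10→B | 10→B | 1111→F | 110→E
Decoded message: FFEBBFE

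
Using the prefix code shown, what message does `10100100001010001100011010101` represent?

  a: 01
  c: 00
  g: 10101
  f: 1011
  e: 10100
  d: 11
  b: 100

ebceabaga

Read left to right; each codeword is recognised as soon as it completes (prefix code):
  10100→e | 100→b | 00→c | 10100→e | 01→a | 100→b | 01→a | 10101→g | 01→a
Decoded message: ebceabaga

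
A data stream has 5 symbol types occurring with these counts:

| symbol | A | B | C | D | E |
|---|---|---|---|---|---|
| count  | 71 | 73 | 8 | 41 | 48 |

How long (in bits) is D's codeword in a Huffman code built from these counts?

Repeatedly merge the two smallest:
merge C(8) and D(41): 49
merge E(48) and 49: 97
merge A(71) and B(73): 144
merge 97 and 144: 241
D's leaf is at depth 3, giving a 3-bit codeword.

3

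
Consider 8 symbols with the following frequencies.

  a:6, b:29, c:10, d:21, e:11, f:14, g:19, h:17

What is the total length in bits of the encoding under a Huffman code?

Merge the two smallest weights repeatedly:
a(6) + c(10) → 16
e(11) + f(14) → 25
16 + h(17) → 33
g(19) + d(21) → 40
25 + b(29) → 54
33 + 40 → 73
54 + 73 → 127
Each symbol's bit-cost is frequency × depth; summing gives 368 bits (equivalently 16 + 25 + 33 + 40 + 54 + 73 + 127).

368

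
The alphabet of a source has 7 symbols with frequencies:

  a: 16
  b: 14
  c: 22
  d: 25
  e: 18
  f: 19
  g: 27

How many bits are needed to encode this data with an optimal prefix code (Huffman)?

396

Merge the two smallest weights repeatedly:
merge b(14) and a(16): 30
merge e(18) and f(19): 37
merge c(22) and d(25): 47
merge g(27) and 30: 57
merge 37 and 47: 84
merge 57 and 84: 141
Total encoded bits = sum of merged weights = 30 + 37 + 47 + 57 + 84 + 141 = 396.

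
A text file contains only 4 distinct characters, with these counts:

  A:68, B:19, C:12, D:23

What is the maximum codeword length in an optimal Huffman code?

3

Merge the two lowest-weight nodes at each step:
merge C(12) and B(19): 31
merge D(23) and 31: 54
merge 54 and A(68): 122
Maximum depth reached is 3.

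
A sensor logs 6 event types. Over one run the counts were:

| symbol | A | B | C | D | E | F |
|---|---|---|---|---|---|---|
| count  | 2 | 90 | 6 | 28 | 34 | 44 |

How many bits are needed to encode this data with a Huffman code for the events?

Merge the two smallest weights repeatedly:
combine A(2), C(6) → 8
combine 8, D(28) → 36
combine E(34), 36 → 70
combine F(44), 70 → 114
combine B(90), 114 → 204
The encoded length is the sum of every internal node's weight: 8 + 36 + 70 + 114 + 204 = 432 bits.

432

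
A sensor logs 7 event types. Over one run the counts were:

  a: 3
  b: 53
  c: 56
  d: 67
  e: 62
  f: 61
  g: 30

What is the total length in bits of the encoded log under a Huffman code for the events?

Build the Huffman tree bottom-up:
combine a(3), g(30) → 33
combine 33, b(53) → 86
combine c(56), f(61) → 117
combine e(62), d(67) → 129
combine 86, 117 → 203
combine 129, 203 → 332
Each symbol's bit-cost is frequency × depth; summing gives 900 bits (equivalently 33 + 86 + 117 + 129 + 203 + 332).

900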